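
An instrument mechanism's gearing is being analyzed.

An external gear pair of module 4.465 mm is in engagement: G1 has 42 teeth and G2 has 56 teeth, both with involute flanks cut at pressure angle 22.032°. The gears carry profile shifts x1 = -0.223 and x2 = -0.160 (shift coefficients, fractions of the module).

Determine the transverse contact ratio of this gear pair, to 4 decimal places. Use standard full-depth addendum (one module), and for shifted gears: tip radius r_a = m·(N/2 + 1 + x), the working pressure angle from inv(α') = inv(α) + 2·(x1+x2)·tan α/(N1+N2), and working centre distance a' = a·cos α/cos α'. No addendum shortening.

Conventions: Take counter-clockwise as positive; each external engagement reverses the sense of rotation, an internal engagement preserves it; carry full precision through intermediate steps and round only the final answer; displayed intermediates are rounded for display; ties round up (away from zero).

recognized (one external pair, fixed centres): single-mesh tooth geometry, m = 4.465, N1 = 42, N2 = 56
base radii: r_b1 = 86.917763, r_b2 = 115.890351
tip radii: r_a1 = 97.234305, r_a2 = 128.770600
inv(α') = inv(22.032°) + 2·(-0.223-0.160)·tan α/(42+56) = 0.01698203  ⇒  α' = 20.85785°
a' = a·cos α / cos α' = 218.7850·cos 22.032°/cos 20.85785° = 217.030877
action lengths: √(r_a1²−r_b1²) = 43.586839, √(r_a2²−r_b2²) = 56.136388
base pitch p_b = π·m·cos α = 13.002867
CR = (43.586839 + 56.136388 − 217.030877·sin 20.85785°)/13.002867 = 1.726483
contact ratio ≈ 1.7265

1.7265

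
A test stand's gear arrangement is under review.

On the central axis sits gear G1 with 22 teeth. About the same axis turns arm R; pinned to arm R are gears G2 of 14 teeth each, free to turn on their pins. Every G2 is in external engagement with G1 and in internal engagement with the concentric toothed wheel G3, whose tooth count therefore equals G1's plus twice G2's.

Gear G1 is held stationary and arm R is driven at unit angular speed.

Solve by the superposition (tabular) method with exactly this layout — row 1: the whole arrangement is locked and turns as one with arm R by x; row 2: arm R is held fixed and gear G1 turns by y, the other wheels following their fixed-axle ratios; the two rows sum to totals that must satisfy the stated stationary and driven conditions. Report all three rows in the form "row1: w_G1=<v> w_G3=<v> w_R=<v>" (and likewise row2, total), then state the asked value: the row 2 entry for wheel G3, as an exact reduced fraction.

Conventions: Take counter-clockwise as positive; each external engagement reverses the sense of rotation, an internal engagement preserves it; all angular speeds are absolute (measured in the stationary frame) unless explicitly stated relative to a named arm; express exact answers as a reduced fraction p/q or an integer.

row1: w_G1=1 w_G3=1 w_R=1
row2: w_G1=-1 w_G3=11/25 w_R=0
total: w_G1=0 w_G3=36/25 w_R=1
asked value: 11/25

planetary set (22T centre, 14T on arm, 50T internal) — Willis relation
row 1 — lock + rotate with arm: ω_sun = ω_ring = ω_arm = x
superposition row 2 [arm held]: sun y, ring −(22/50)·y, arm 0
boundary: total ω_sun = x + y = 0 and total ω_arm = x = 1  ⇒  y = -1, x = 1
row 2 ring = −(22/50)·(-1) = 11/25
totals (row 1 + row 2): sun 1 + (-1) = 0, ring 1 + 11/25 = 36/25, arm 1 + 0 = 1
asked cell (row2, ring) = 11/25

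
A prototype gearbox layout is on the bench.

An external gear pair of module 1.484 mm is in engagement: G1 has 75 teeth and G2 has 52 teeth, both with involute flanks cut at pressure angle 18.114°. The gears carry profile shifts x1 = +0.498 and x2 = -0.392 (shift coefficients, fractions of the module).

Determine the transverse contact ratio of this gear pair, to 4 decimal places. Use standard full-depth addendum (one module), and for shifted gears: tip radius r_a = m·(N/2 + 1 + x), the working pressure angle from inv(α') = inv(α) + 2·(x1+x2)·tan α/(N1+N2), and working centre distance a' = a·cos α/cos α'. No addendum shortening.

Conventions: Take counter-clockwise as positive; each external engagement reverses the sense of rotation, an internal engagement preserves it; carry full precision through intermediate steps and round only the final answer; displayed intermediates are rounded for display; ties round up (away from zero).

class = single-mesh tooth geometry [involute pair 75T × 52T, m = 1.484]
base radii: r_b1 = 52.891974, r_b2 = 36.671769
tip radii: r_a1 = 57.873032, r_a2 = 39.486272
inv(α') = inv(18.114°) + 2·(+0.498-0.392)·tan α/(75+52) = 0.01151797  ⇒  α' = 18.40147°
a' = a·cos α / cos α' = 94.2340·cos 18.114°/cos 18.40147° = 94.390104
action lengths: √(r_a1²−r_b1²) = 23.488867, √(r_a2²−r_b2²) = 14.640596
base pitch p_b = π·m·cos α = 4.431068
CR = (23.488867 + 14.640596 − 94.390104·sin 18.40147°)/4.431068 = 1.880591
contact ratio ≈ 1.8806

1.8806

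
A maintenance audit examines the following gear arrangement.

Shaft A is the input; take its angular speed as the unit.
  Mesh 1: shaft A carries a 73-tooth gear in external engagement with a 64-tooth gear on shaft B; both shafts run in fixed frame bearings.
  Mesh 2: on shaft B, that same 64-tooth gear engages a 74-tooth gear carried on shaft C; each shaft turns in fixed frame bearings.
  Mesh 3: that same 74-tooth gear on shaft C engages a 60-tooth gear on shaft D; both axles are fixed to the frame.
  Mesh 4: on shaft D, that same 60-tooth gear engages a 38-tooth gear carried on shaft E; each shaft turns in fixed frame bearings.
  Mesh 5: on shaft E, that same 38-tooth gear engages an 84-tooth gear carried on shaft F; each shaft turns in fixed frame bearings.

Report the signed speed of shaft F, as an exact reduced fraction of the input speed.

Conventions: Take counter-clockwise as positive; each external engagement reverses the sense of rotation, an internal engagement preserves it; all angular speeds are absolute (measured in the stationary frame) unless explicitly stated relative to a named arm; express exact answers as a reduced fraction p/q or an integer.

-73/84

5-mesh fixed-axis compound train (all bearings frame-fixed)
mesh 1 [73T→64T]: |ω|/ω_in = 1×73/64 = 73/64, sense flips to −
mesh 2 [64T→74T]: |ω|/ω_in = (73/64)×64/74 = 73/74, sense flips to +
mesh 3 [74T→60T]: |ω|/ω_in = (73/74)×74/60 = 73/60, sense flips to −
mesh 4 [60T→38T]: |ω|/ω_in = (73/60)×60/38 = 73/38, sense flips to +
mesh 5 [38T→84T]: |ω|/ω_in = (73/38)×38/84 = 73/84, sense flips to −
signed output speed (× input speed) = -73/84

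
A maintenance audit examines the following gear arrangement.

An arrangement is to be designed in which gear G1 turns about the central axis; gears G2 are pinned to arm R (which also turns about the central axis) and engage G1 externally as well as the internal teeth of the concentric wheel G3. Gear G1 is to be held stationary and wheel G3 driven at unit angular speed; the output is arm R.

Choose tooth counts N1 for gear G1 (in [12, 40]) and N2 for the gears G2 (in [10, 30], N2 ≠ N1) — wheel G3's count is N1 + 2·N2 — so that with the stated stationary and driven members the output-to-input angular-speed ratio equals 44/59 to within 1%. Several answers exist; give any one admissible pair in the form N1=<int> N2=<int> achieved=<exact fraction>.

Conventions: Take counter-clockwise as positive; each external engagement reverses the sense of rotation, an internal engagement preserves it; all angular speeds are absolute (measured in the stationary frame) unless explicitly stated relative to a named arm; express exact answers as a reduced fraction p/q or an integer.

planetary set to be sized for 44/59 (Willis relation)
Willis with ω_sun = 0: ω_arm/ω_ring = N3/(N1+N3); set equal to 44/59  ⇒  N3/N1 = (44/59)/(1 − 44/59) = 44/15
N3 = N1 + 2·N2  ⇒  N2/N1 = (N3/N1 − 1)/2 = (44/15 − 1)/2 = 29/30
smallest multiple with N1 ≥ 12 and N2 ≥ 10: k = 1  ⇒  N1 = 1·30 = 30, N2 = 1·29 = 29 (N1 ≤ 40, N2 ≤ 30, N2 ≠ N1 ✓), N3 = 30 + 2·29 = 88
check: N3/(N1+N3) with N1 = 30, N3 = 88 gives 44/59; |achieved − target| = 0 ≤ 11/1475 ✓

N1=30 N2=29 achieved=44/59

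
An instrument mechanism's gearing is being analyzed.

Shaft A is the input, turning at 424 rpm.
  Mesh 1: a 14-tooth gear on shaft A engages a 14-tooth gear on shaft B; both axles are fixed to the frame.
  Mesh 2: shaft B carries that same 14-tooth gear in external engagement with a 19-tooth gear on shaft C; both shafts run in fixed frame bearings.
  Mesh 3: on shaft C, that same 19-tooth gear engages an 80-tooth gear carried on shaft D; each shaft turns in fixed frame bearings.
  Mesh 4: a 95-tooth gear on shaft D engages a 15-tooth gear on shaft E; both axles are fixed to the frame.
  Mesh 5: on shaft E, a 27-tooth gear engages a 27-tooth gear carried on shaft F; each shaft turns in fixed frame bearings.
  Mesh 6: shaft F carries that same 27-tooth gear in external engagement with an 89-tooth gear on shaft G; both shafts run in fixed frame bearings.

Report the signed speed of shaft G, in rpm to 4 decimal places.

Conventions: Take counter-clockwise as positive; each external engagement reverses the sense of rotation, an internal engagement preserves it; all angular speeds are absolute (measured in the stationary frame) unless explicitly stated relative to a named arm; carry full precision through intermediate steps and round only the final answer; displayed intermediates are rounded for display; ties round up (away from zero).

+142.5640 rpm

6-mesh fixed-axis compound train (all bearings frame-fixed)
mesh 1 [14T→14T]: ω = 424.0000×14/14 = 424.0000 rpm, sense flips to −
mesh 2 [14T→19T]: ω = 424.0000×14/19 = 312.4211 rpm, sense flips to +
mesh 3 [19T→80T]: ω = 312.4211×19/80 = 74.2000 rpm, sense flips to −
mesh 4 [95T→15T]: ω = 74.2000×95/15 = 469.9333 rpm, sense flips to +
mesh 5 [27T→27T]: ω = 469.9333×27/27 = 469.9333 rpm, sense flips to −
mesh 6 [27T→89T]: ω = 469.9333×27/89 = 142.5640 rpm, sense flips to +
signed output speed = +142.5640 rpm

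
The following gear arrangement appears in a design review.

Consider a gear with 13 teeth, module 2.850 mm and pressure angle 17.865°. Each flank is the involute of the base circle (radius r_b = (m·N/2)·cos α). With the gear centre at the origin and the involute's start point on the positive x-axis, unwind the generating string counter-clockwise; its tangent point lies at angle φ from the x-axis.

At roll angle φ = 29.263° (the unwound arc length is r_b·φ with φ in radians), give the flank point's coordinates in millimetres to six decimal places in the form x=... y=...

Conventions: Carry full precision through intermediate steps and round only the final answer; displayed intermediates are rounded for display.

topology: single-mesh involute geometry — m = 2.850, N = 13
pitch radius r_p = m·N/2 = 2.850·13/2 = 18.525000
base radius r_b = r_p·cos α = 18.525000·cos 17.865° = 17.631761
roll angle φ = 29.263° = 0.51073570 rad
x = r_b·(cos φ + φ·sin φ) = 19.783586
y = r_b·(sin φ − φ·cos φ) = 0.762767

x=19.783586 y=0.762767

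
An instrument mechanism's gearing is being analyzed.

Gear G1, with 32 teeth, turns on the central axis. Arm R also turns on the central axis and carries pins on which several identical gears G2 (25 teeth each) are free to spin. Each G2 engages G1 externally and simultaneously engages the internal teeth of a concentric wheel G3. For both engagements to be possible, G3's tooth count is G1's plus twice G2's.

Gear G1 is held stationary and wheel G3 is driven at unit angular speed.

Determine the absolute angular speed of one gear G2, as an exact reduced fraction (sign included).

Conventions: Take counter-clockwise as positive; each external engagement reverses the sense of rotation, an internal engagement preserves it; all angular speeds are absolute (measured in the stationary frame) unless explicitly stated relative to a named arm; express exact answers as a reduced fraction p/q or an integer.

41/25

recognized (axles ride arm R): planetary set, 32/25/82 teeth
ring teeth: 32 + 2·25 = 82
32(ω_sun−ω_arm) = −82(ω_ring−ω_arm),  ω_sun = 0, ω_ring = 1
32(0−ω_arm) = −82(1−ω_arm)  ⇒  114·ω_arm = 82  ⇒  ω_arm = 41/57
sun–planet mesh: 32·(0−41/57) = −25·(ω_p−ω_arm)  ⇒  ω_p−ω_arm = 1312/1425
ω_p = 41/57 + 1312/1425 = 41/25
exact speed ratio = 41/25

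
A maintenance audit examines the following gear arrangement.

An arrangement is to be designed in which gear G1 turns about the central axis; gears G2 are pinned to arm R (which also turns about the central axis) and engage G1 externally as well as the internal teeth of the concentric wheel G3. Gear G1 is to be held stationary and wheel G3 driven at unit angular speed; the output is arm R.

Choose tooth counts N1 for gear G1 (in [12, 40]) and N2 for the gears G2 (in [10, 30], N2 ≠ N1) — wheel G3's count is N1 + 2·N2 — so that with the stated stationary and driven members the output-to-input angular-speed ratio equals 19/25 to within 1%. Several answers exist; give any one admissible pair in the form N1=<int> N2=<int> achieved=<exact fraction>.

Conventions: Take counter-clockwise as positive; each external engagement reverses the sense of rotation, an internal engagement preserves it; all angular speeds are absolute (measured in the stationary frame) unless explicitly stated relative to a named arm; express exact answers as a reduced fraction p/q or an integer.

planetary set to be sized for 19/25 (Willis relation)
Willis with ω_sun = 0: ω_arm/ω_ring = N3/(N1+N3); set equal to 19/25  ⇒  N3/N1 = (19/25)/(1 − 19/25) = 19/6
N3 = N1 + 2·N2  ⇒  N2/N1 = (N3/N1 − 1)/2 = (19/6 − 1)/2 = 13/12
smallest multiple with N1 ≥ 12 and N2 ≥ 10: k = 1  ⇒  N1 = 1·12 = 12, N2 = 1·13 = 13 (N1 ≤ 40, N2 ≤ 30, N2 ≠ N1 ✓), N3 = 12 + 2·13 = 38
check: N3/(N1+N3) with N1 = 12, N3 = 38 gives 19/25; |achieved − target| = 0 ≤ 19/2500 ✓

N1=12 N2=13 achieved=19/25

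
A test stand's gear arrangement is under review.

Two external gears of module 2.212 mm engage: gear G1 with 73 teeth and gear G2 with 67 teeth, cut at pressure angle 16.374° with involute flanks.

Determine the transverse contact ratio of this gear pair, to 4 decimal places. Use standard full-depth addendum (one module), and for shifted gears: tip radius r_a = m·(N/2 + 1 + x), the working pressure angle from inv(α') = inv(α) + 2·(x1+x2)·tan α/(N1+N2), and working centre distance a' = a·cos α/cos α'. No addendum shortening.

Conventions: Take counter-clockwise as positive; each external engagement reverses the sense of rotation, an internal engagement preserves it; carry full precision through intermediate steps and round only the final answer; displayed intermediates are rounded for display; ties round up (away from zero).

recognized (one external pair, fixed centres): single-mesh tooth geometry, m = 2.212, N1 = 73, N2 = 67
base radii: r_b1 = 77.463428, r_b2 = 71.096571
tip radii: r_a1 = 82.950000, r_a2 = 76.314000
no profile shift: α' = α, a' = a
action lengths: √(r_a1²−r_b1²) = 29.666813, √(r_a2²−r_b2²) = 27.732728
base pitch p_b = π·m·cos α = 6.667357
CR = (29.666813 + 27.732728 − 154.840000·sin 16.37400°)/6.667357 = 2.062166
contact ratio ≈ 2.0622

2.0622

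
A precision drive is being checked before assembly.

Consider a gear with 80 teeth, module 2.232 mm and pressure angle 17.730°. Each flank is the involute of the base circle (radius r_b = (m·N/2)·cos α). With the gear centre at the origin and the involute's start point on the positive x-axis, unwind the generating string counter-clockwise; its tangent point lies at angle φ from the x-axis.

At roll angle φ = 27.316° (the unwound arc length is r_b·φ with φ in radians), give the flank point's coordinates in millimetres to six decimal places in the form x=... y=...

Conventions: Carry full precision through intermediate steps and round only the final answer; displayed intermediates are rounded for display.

x=94.161610 y=3.002471

class = single-mesh tooth geometry [base-circle involute, m = 2.232, 80T]
pitch radius r_p = m·N/2 = 2.232·80/2 = 89.280000
base radius r_b = r_p·cos α = 89.280000·cos 17.730° = 85.039393
roll angle φ = 27.316° = 0.47675414 rad
x = r_b·(cos φ + φ·sin φ) = 94.161610
y = r_b·(sin φ − φ·cos φ) = 3.002471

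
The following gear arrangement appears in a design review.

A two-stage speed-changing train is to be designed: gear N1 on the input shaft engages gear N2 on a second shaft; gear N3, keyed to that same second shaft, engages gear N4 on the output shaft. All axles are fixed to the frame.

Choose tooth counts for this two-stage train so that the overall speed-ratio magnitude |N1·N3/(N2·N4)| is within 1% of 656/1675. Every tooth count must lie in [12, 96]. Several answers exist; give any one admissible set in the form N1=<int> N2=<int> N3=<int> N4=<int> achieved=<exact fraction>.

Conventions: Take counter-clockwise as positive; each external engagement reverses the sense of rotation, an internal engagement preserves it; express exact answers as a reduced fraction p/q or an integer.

2-stage fixed-axis compound train for ratio 656/1675
target = 656/1675 in lowest terms: an exact hit needs N1·N3 = k·656 and N2·N4 = k·1675 for one integer k, every count in [12, 96]; additionally prefer no 1:1 stage (N1 ≠ N2, N3 ≠ N4)
k = 1: N1·N3 = 656 = 16·41, N2·N4 = 1675 = 25·67
achieved = 16·41/(25·67) = 656/1675; |achieved − target| = 0 ≤ 164/41875 ✓

N1=16 N2=25 N3=41 N4=67 achieved=656/1675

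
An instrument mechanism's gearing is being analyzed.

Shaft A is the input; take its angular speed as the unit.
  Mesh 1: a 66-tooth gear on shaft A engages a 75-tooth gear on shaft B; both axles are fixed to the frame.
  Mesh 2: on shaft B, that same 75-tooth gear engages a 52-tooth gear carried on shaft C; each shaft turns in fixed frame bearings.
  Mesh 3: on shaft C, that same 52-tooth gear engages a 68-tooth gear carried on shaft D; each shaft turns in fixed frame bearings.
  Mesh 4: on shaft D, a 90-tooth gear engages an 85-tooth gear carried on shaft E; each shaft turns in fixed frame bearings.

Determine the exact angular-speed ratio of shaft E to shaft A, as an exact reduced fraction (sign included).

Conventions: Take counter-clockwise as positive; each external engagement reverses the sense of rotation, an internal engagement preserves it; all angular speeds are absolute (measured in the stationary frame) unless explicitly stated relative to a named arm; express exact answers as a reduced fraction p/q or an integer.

class = fixed-axis compound train [4 meshes; 4 ratios multiply, 4 sense flips]
mesh 1 [66T→75T]: running ratio 22/25, sense −
mesh 2 [75T→52T]: running ratio 33/26, sense +
mesh 3 [52T→68T]: running ratio 33/34, sense −
mesh 4 [90T→85T]: running ratio 297/289, sense +
ω_out/ω_in = 297/289

297/289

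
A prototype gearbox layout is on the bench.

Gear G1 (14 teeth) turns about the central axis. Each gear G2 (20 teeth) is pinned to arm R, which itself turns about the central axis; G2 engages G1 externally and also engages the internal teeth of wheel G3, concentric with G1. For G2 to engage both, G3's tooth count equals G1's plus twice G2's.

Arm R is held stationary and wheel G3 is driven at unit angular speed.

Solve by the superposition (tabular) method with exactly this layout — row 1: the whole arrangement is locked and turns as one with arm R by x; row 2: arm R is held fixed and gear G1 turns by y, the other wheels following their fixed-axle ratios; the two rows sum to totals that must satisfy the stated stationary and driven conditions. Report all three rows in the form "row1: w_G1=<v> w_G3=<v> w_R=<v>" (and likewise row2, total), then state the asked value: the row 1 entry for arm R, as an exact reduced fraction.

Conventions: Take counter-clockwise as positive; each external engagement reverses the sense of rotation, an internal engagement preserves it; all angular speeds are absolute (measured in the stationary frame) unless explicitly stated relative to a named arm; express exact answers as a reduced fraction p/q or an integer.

planetary set (14T centre, 20T on arm, 54T internal) — Willis relation
row 1 — lock + rotate with arm: ω_sun = ω_ring = ω_arm = x
row 2 — arm fixed, fixed-axis ratios: sun y, ring −(14/54)·y, arm 0
boundary: total ω_arm = x = 0 and total ω_ring = x − (14/54)·y = 1  ⇒  y = -27/7, x = 0
row 2 ring = −(14/54)·(-27/7) = 1
totals (row 1 + row 2): sun 0 + (-27/7) = -27/7, ring 0 + 1 = 1, arm 0 + 0 = 0
asked cell (row1, arm) = 0

row1: w_G1=0 w_G3=0 w_R=0
row2: w_G1=-27/7 w_G3=1 w_R=0
total: w_G1=-27/7 w_G3=1 w_R=0
asked value: 0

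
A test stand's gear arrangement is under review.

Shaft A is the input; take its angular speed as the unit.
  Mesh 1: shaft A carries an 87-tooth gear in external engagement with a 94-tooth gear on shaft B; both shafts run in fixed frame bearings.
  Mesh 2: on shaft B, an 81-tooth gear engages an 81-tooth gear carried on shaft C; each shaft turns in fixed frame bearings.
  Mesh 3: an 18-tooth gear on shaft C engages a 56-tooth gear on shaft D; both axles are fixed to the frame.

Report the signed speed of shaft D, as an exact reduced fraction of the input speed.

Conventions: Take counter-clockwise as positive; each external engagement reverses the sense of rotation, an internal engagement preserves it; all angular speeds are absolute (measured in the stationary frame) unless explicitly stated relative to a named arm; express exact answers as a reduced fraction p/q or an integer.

-783/2632

3-mesh fixed-axis compound train (all bearings frame-fixed)
mesh 1 [87T→94T]: |ω|/ω_in = 1×87/94 = 87/94, sense flips to −
mesh 2 [81T→81T]: |ω|/ω_in = (87/94)×81/81 = 87/94, sense flips to +
mesh 3 [18T→56T]: |ω|/ω_in = (87/94)×18/56 = 783/2632, sense flips to −
signed output speed (× input speed) = -783/2632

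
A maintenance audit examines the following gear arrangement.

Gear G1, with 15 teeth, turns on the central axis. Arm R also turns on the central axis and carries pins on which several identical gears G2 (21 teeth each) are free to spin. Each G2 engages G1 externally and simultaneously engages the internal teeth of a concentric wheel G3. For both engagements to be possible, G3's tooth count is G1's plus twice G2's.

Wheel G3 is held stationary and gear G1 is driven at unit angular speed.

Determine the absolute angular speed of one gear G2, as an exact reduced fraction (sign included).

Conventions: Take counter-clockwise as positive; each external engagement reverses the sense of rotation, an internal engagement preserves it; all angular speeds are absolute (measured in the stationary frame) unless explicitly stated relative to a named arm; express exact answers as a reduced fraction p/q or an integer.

-5/14

recognized (axles ride arm R): planetary set, 15/21/57 teeth
ring teeth: 15 + 2·21 = 57
15(ω_sun−ω_arm) = −57(ω_ring−ω_arm),  ω_ring = 0, ω_sun = 1
15(1−ω_arm) = −57(0−ω_arm)  ⇒  72·ω_arm = 15  ⇒  ω_arm = 5/24
sun–planet mesh: 15·(1−5/24) = −21·(ω_p−ω_arm)  ⇒  ω_p−ω_arm = -95/168
ω_p = 5/24 − 95/168 = -5/14
exact speed ratio = -5/14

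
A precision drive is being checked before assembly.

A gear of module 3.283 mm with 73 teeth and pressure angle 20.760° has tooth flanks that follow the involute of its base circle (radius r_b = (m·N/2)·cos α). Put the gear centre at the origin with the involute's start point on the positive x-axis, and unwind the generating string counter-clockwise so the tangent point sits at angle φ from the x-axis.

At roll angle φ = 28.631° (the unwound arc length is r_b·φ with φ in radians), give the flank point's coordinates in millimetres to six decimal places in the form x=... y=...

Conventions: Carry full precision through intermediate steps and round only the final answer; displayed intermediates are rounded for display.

topology: single-mesh involute geometry — m = 3.283, N = 73
pitch radius r_p = m·N/2 = 3.283·73/2 = 119.829500
base radius r_b = r_p·cos α = 119.829500·cos 20.760° = 112.049373
roll angle φ = 28.631° = 0.49970522 rad
x = r_b·(cos φ + φ·sin φ) = 125.177751
y = r_b·(sin φ − φ·cos φ) = 4.545130

x=125.177751 y=4.545130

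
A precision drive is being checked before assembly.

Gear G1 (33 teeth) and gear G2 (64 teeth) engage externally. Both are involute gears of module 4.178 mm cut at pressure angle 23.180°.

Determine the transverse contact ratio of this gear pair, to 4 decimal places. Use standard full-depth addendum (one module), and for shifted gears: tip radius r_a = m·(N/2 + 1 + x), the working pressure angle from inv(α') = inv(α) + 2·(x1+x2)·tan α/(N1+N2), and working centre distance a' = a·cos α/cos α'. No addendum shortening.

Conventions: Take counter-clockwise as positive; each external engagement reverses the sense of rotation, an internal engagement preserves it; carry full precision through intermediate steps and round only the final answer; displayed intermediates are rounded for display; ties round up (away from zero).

class = single-mesh tooth geometry [involute pair 33T × 64T, m = 4.178]
base radii: r_b1 = 63.371909, r_b2 = 122.903096
tip radii: r_a1 = 73.115000, r_a2 = 137.874000
no profile shift: α' = α, a' = a
action lengths: √(r_a1²−r_b1²) = 36.466483, √(r_a2²−r_b2²) = 62.482549
base pitch p_b = π·m·cos α = 12.065983
CR = (36.466483 + 62.482549 − 202.633000·sin 23.18000°)/12.065983 = 1.590291
contact ratio ≈ 1.5903

1.5903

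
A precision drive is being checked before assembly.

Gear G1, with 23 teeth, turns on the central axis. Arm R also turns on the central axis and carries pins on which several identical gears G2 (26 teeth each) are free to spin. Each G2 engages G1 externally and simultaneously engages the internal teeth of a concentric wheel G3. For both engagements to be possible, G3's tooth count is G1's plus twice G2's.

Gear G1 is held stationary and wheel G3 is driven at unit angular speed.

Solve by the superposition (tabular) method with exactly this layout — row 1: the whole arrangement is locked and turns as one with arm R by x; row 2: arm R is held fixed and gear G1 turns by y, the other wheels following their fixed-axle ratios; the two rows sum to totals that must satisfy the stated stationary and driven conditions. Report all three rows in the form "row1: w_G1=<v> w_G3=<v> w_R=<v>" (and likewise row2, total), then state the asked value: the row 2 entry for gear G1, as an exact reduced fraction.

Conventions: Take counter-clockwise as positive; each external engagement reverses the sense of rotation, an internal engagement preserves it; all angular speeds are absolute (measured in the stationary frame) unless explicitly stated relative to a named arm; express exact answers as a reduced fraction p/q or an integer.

recognized (axles ride arm R): planetary set, 23/26/75 teeth
superposition row 1 [locked train]: every member turns x
superposition row 2 [arm held]: sun y, ring −(23/75)·y, arm 0
boundary: total ω_sun = x + y = 0 and total ω_ring = x − (23/75)·y = 1  ⇒  y = -75/98, x = 75/98
row 2 ring = −(23/75)·(-75/98) = 23/98
totals (row 1 + row 2): sun 75/98 + (-75/98) = 0, ring 75/98 + 23/98 = 1, arm 75/98 + 0 = 75/98
asked cell (row2, sun) = -75/98

row1: w_G1=75/98 w_G3=75/98 w_R=75/98
row2: w_G1=-75/98 w_G3=23/98 w_R=0
total: w_G1=0 w_G3=1 w_R=75/98
asked value: -75/98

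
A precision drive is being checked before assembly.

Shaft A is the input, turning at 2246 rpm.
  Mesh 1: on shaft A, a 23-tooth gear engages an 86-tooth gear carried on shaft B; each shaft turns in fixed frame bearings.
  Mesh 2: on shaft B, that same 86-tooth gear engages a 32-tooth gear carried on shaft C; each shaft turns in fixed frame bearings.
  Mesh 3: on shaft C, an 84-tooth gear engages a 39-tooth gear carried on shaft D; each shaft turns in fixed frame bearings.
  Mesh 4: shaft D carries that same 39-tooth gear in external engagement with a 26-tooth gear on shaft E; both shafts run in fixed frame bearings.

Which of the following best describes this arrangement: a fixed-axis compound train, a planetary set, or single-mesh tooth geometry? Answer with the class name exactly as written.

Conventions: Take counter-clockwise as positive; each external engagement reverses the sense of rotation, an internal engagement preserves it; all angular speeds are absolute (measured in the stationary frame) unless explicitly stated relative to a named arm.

class = fixed-axis compound train [4 meshes; 4 ratios multiply, 4 sense flips]
classification: fixed-axis compound train

fixed-axis compound train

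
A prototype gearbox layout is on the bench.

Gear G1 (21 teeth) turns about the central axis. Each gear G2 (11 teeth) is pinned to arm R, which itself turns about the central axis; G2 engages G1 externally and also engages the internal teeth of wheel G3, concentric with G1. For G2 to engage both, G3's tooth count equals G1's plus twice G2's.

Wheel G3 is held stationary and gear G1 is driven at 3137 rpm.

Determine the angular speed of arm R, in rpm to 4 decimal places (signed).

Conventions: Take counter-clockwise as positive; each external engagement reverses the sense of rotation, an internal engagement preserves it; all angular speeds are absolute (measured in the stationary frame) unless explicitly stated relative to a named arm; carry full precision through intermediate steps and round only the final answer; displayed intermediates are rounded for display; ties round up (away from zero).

planetary set (21T centre, 11T on arm, 43T internal) — Willis relation
normalise by the input: solve with ω_sun = 1, then scale by 3137 rpm
ring teeth: 21 + 2·11 = 43
21(ω_sun−ω_arm) = −43(ω_ring−ω_arm),  ω_ring = 0, ω_sun = 1
21(1−ω_arm) = −43(0−ω_arm)  ⇒  64·ω_arm = 21  ⇒  ω_arm = 21/64
scale: ω_arm = 21/64 × 3137 rpm = +1029.3281 rpm

+1029.3281 rpm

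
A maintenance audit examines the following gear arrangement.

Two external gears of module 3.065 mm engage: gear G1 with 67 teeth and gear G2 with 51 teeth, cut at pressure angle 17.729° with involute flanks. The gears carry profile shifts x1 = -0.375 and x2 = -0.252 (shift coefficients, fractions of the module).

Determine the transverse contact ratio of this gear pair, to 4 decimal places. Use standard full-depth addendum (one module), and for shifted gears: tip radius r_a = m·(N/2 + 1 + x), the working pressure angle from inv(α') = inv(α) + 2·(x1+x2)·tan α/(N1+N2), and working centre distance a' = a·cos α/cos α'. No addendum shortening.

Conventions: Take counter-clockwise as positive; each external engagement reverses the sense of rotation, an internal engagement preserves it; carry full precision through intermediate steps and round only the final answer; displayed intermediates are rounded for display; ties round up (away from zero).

2.1403

recognized (one external pair, fixed centres): single-mesh tooth geometry, m = 3.065, N1 = 67, N2 = 51
base radii: r_b1 = 97.801086, r_b2 = 74.445603
tip radii: r_a1 = 104.593125, r_a2 = 80.450120
inv(α') = inv(17.729°) + 2·(-0.375-0.252)·tan α/(67+51) = 0.00687160  ⇒  α' = 15.55425°
a' = a·cos α / cos α' = 180.8350·cos 17.729°/cos 15.55425° = 178.794689
action lengths: √(r_a1²−r_b1²) = 37.076534, √(r_a2²−r_b2²) = 30.497115
base pitch p_b = π·m·cos α = 9.171677
CR = (37.076534 + 30.497115 − 178.794689·sin 15.55425°)/9.171677 = 2.140256
contact ratio ≈ 2.1403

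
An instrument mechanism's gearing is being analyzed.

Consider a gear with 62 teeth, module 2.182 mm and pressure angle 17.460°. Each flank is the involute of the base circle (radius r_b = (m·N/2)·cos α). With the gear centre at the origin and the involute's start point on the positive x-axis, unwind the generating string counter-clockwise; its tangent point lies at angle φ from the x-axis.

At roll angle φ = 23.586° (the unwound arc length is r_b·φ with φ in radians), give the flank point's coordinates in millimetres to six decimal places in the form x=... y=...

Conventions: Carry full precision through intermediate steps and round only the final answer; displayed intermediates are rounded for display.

x=69.763259 y=1.475121

single-mesh involute tooth geometry (62T wheel at module 2.182)
pitch radius r_p = m·N/2 = 2.182·62/2 = 67.642000
base radius r_b = r_p·cos α = 67.642000·cos 17.460° = 64.525506
roll angle φ = 23.586° = 0.41165336 rad
x = r_b·(cos φ + φ·sin φ) = 69.763259
y = r_b·(sin φ − φ·cos φ) = 1.475121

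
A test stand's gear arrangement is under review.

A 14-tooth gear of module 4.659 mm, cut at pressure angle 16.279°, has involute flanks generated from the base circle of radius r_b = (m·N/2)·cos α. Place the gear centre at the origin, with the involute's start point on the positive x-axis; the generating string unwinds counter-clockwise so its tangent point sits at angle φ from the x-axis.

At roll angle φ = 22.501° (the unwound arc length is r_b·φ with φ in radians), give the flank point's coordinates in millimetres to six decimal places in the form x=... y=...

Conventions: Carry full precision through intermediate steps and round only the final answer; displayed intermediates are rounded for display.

x=33.627263 y=0.622335

topology: single-mesh involute geometry — m = 4.659, N = 14
pitch radius r_p = m·N/2 = 4.659·14/2 = 32.613000
base radius r_b = r_p·cos α = 32.613000·cos 16.279° = 31.305483
roll angle φ = 22.501° = 0.39271653 rad
x = r_b·(cos φ + φ·sin φ) = 33.627263
y = r_b·(sin φ − φ·cos φ) = 0.622335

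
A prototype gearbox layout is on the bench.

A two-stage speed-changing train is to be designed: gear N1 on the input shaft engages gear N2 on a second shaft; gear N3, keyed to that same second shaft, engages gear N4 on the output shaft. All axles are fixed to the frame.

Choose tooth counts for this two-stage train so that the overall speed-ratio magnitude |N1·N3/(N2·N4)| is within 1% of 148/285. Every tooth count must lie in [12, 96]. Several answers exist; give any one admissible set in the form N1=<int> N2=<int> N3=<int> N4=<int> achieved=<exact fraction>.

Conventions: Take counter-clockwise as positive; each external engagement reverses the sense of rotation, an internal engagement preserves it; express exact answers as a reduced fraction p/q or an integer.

N1=12 N2=15 N3=37 N4=57 achieved=148/285

2-stage fixed-axis compound train for ratio 148/285
target = 148/285 in lowest terms: an exact hit needs N1·N3 = k·148 and N2·N4 = k·285 for one integer k, every count in [12, 96]; additionally prefer no 1:1 stage (N1 ≠ N2, N3 ≠ N4)
k = 1…2: no 1:1-free in-range split of k·148 and k·285 into factor pairs; take k = 3
k = 3: N1·N3 = 444 = 12·37, N2·N4 = 855 = 15·57
achieved = 12·37/(15·57) = 148/285; |achieved − target| = 0 ≤ 37/7125 ✓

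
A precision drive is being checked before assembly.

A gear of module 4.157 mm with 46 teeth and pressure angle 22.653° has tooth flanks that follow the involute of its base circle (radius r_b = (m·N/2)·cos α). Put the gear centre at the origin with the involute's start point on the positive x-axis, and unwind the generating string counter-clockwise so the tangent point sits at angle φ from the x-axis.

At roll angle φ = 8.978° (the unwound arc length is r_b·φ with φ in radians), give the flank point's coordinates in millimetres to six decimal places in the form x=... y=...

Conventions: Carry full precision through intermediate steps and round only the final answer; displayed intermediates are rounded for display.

class = single-mesh tooth geometry [base-circle involute, m = 4.157, 46T]
pitch radius r_p = m·N/2 = 4.157·46/2 = 95.611000
base radius r_b = r_p·cos α = 95.611000·cos 22.653° = 88.235026
roll angle φ = 8.978° = 0.15669566 rad
x = r_b·(cos φ + φ·sin φ) = 89.311627
y = r_b·(sin φ − φ·cos φ) = 0.112882

x=89.311627 y=0.112882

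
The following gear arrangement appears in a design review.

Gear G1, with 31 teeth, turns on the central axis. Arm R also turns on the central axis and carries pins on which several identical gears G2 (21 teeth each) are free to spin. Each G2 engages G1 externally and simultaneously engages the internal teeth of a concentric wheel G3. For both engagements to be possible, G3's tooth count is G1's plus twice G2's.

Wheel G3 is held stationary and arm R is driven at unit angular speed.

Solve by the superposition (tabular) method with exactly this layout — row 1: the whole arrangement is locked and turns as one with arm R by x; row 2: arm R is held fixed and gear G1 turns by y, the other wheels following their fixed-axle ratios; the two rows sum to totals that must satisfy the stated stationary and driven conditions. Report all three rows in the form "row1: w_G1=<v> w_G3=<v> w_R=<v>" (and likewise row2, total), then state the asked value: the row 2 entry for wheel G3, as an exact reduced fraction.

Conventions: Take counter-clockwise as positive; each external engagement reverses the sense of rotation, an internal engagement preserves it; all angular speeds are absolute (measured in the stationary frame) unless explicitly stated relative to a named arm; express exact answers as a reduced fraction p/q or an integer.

planetary set (31T centre, 21T on arm, 73T internal) — Willis relation
row 1 — lock + rotate with arm: ω_sun = ω_ring = ω_arm = x
superposition row 2 [arm held]: sun y, ring −(31/73)·y, arm 0
boundary: total ω_ring = x − (31/73)·y = 0 and total ω_arm = x = 1  ⇒  y = 73/31, x = 1
row 2 ring = −(31/73)·73/31 = -1
totals (row 1 + row 2): sun 1 + 73/31 = 104/31, ring 1 + (-1) = 0, arm 1 + 0 = 1
asked cell (row2, ring) = -1

row1: w_G1=1 w_G3=1 w_R=1
row2: w_G1=73/31 w_G3=-1 w_R=0
total: w_G1=104/31 w_G3=0 w_R=1
asked value: -1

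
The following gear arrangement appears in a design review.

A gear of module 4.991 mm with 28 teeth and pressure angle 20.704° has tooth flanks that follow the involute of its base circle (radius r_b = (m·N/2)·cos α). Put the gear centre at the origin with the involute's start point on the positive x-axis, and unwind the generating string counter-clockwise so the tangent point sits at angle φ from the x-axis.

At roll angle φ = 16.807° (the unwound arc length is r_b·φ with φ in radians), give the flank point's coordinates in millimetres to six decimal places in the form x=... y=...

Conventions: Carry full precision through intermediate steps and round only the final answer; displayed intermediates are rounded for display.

recognized (one wheel, involute flank): single-mesh tooth geometry, m = 4.991, N = 28
pitch radius r_p = m·N/2 = 4.991·28/2 = 69.874000
base radius r_b = r_p·cos α = 69.874000·cos 20.704° = 65.361492
roll angle φ = 16.807° = 0.29333749 rad
x = r_b·(cos φ + φ·sin φ) = 68.113364
y = r_b·(sin φ − φ·cos φ) = 0.545208

x=68.113364 y=0.545208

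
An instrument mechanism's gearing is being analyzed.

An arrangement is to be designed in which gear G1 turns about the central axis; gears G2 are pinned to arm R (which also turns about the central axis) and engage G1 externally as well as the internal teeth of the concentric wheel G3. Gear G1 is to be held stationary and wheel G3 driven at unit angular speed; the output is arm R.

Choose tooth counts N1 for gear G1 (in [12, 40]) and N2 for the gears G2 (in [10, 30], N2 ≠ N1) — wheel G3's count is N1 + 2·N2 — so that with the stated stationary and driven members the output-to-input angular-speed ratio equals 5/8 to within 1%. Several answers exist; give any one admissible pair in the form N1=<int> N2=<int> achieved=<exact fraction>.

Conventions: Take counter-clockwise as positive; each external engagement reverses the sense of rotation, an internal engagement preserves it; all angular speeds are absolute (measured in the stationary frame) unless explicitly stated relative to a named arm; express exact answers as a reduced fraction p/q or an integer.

N1=30 N2=10 achieved=5/8

design class (target 5/8): planetary set
Willis with ω_sun = 0: ω_arm/ω_ring = N3/(N1+N3); set equal to 5/8  ⇒  N3/N1 = (5/8)/(1 − 5/8) = 5/3
N3 = N1 + 2·N2  ⇒  N2/N1 = (N3/N1 − 1)/2 = (5/3 − 1)/2 = 1/3
smallest multiple with N1 ≥ 12 and N2 ≥ 10: k = 10  ⇒  N1 = 10·3 = 30, N2 = 10·1 = 10 (N1 ≤ 40, N2 ≤ 30, N2 ≠ N1 ✓), N3 = 30 + 2·10 = 50
check: N3/(N1+N3) with N1 = 30, N3 = 50 gives 5/8; |achieved − target| = 0 ≤ 1/160 ✓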